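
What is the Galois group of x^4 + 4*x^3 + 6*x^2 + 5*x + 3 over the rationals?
S_4 (also written S4)

The polynomial is an irreducible quartic over Q and its discriminant is 229, which is not a perfect square, so the Galois group is not contained in A_4. The resolvent cubic y^3 - 6*y^2 + 8*y - 1 is irreducible over Q. An irreducible resolvent with non-square discriminant gives S_4.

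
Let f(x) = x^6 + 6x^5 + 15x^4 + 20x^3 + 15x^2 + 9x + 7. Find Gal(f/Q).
6T13: (S_3 x S_3) : C_2

The polynomial f is an irreducible sextic over Q, so G = Gal(f/Q) is one of the 16 transitive subgroups 6T1, ..., 6T16 of S_6. The discriminant of f is -9059283, which is not a perfect square, so G is not contained in A_6. The transitive groups of degree 6 not contained in A_6 are: C_6 (6T1, order 6), S_3 (6T2, order 6), D_6 (6T3, order 12), C_3 x S_3 (6T5, order 18), A_4 x C_2 (6T6, order 24), S_4 (6T8, order 24), S_3 x S_3 (6T9, order 36), S_4 x C_2 (6T11, order 48), (S_3 x S_3) : C_2 (6T13, order 72), PGL(2,5) (6T14, order 120), S_6 (6T16, order 720). By Dedekind's theorem, for a prime p not dividing disc(f) the degrees of the irreducible factors of f mod p form the cycle type of an element of G. Factoring f modulo the 28 such primes p <= 127 (skipping 3, 17, 43, which divide the discriminant), each new pattern first appears at: mod 2: f = (x^6 + x^4 + x^2 + x + 1), pattern 6; mod 7: f = (x)(x^2 + 5x + 3)(x^3 + x^2 + 3), pattern 3+2+1; mod 11: f = (x^2 + 4x + 5)(x^4 + 2x^3 + 2x^2 + 2x + 8), pattern 4+2; mod 13: f = (x + 6)(x + 11)(x^2 + 3x + 5)(x^2 + 12x + 4), pattern 2+2+1+1; mod 61: f = (x + 3)(x + 5)(x + 11)(x + 22)(x^2 + 26x + 14), pattern 2+1+1+1+1; mod 97: f = (x + 11)(x + 13)(x + 50)(x^3 + 29x^2 + 18x + 24), pattern 3+1+1+1; mod 113: f = (x^2 + 6x + 15)(x^2 + 47x + 38)(x^2 + 66x + 24), pattern 2+2+2; mod 127: f = (x^3 + 42x^2 + 99x + 37)(x^3 + 91x^2 + 31x + 86), pattern 3+3. No other pattern occurs in this range, so the set of observed cycle types is {6, 3+2+1, 4+2, 2+2+1+1, 2+1+1+1+1, 3+1+1+1, 2+2+2, 3+3}. The candidates containing elements of all these cycle types are (S_3 x S_3) : C_2 (6T13) of order 72, S_6 (6T16) of order 720; the others are excluded. The observed types are precisely the cycle types that occur in (S_3 x S_3) : C_2 (6T13) (apart from the identity). Each of the other remaining candidates has further cycle types, and by the Chebotarev density theorem the matching factorization patterns would occur for a proportion of primes equal to their share of the group: S_6 (6T16) additionally contains elements of type 5+1, 4+1+1 (234 of its 720 elements, about 32% of primes). None of the 28 primes tested shows any such pattern (for each of these groups the chance of that is below 10^-4), which rules them out. Hence G = (S_3 x S_3) : C_2 (6T13), of order 72.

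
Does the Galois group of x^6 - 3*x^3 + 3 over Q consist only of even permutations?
No

The polynomial is irreducible of degree 6 over Q. Its discriminant is -177147, which is not a perfect square. A Galois group lies in the alternating group exactly when the discriminant is a square in Q, so the Galois group (C_3 x S_3) is not contained in A_6.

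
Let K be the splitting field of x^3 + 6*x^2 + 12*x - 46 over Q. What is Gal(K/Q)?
3T2: S_3

The polynomial is an irreducible cubic over Q and its discriminant is -78732, which is not a perfect square. For an irreducible cubic, a non-square discriminant gives Galois group S_3.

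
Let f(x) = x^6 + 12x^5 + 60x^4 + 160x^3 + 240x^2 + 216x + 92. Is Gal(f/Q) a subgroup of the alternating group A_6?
Yes

The polynomial is irreducible of degree 6 over Q. Its discriminant is 746496000000 = 864000^2, a perfect square. A Galois group lies in the alternating group exactly when the discriminant is a square in Q, so the Galois group (A_6) is contained in A_6.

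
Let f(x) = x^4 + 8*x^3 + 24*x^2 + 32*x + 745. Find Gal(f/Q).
V_4, the Klein four-group

The polynomial is an irreducible quartic over Q and its discriminant is 99179645184 = 314928^2, a perfect square, so the Galois group is contained in A_4. The resolvent cubic y^3 - 24*y^2 - 2724*y + 22816 splits completely over Q, which gives the Klein four-group V_4.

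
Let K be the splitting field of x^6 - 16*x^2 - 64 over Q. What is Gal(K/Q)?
S_4 (also written S4+)

The polynomial f is an irreducible sextic over Q, so G = Gal(f/Q) is one of the 16 transitive subgroups 6T1, ..., 6T16 of S_6. The discriminant of f is 36352603193344 = 6029312^2, a perfect square, so G is contained in A_6. The transitive groups of degree 6 contained in A_6 are: A_4 (6T4, order 12), S_4 (6T7, order 24), (C_3 x C_3) : C_4 (6T10, order 36), PSL(2,5) (6T12, order 60), A_6 (6T15, order 360). By Dedekind's theorem, for a prime p not dividing disc(f) the degrees of the irreducible factors of f mod p form the cycle type of an element of G. Factoring f modulo the 79 such primes p <= 419 (skipping 2, 23, which divide the discriminant), each new pattern first appears at: mod 3: f = (x^3 + x^2 + 2x + 1)(x^3 + 2x^2 + 2x + 2), pattern 3+3; mod 5: f = (x^2 + 2)(x^4 + 3x^2 + 3), pattern 4+2; mod 19: f = (x + 9)(x + 10)(x^2 + x + 3)(x^2 + 18x + 3), pattern 2+2+1+1; mod 223: f = (x + 32)(x + 67)(x + 109)(x + 114)(x + 156)(x + 191), pattern 1+1+1+1+1+1. No other pattern occurs in this range, so the set of observed cycle types is {3+3, 4+2, 2+2+1+1, 1+1+1+1+1+1}. The candidates containing elements of all these cycle types are S_4 (6T7) of order 24, (C_3 x C_3) : C_4 (6T10) of order 36, A_6 (6T15) of order 360; the others are excluded. The observed types are precisely the cycle types that occur in S_4 (6T7). Each of the other remaining candidates has further cycle types, and by the Chebotarev density theorem the matching factorization patterns would occur for a proportion of primes equal to their share of the group: (C_3 x C_3) : C_4 (6T10) additionally contains elements of type 3+1+1+1 (4 of its 36 elements, about 11% of primes); A_6 (6T15) additionally contains elements of type 5+1, 3+1+1+1 (184 of its 360 elements, about 51% of primes). None of the 79 primes tested shows any such pattern (for each of these groups the chance of that is below 10^-4), which rules them out. Hence G = S_4 (6T7), of order 24.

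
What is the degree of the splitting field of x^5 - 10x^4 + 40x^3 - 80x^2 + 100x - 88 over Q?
The degree of the splitting field over Q equals the order of the Galois group, so first determine the group. The polynomial f is an irreducible quintic over Q, so G = Gal(f/Q) is a transitive subgroup of S_5: one of C_5 (5T1, order 5), D_5 (5T2, order 10), F_20 (5T3, order 20), A_5 (5T4, order 60) or S_5 (5T5, order 120). The discriminant of f is 1024000000 = 32000^2, a perfect square, so G is contained in A_5. The transitive groups of degree 5 contained in A_5 are: C_5 (5T1, order 5), D_5 (5T2, order 10), A_5 (5T4, order 60). By Dedekind's theorem, for a prime p not dividing disc(f) the degrees of the irreducible factors of f mod p form the cycle type of an element of G. Factoring f modulo the 2 such primes p <= 7 (skipping 2, 5, which divide the discriminant), each new pattern first appears at: mod 3: f = (x^5 + 2x^4 + x^3 + x^2 + x + 2), pattern 5; mod 7: f = (x + 2)(x + 3)(x^3 + 6x^2 + 4x + 4), pattern 3+1+1. No other pattern occurs in this range, so the set of observed cycle types is {5, 3+1+1}. Among the candidates above, the only group containing elements of all these cycle types is A_5 (5T4) — each of C_5 (5T1), D_5 (5T2) lacks at least one of them. Hence G = A_5 (5T4), of order 60. The Galois group A_5 (5T4) has order 60, so the splitting field has degree 60 over Q.

60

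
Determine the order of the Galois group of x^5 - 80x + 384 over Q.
The degree of the splitting field over Q equals the order of the Galois group, so first determine the group. The polynomial f is an irreducible quintic over Q, so G = Gal(f/Q) is a transitive subgroup of S_5: one of C_5 (5T1, order 5), D_5 (5T2, order 10), F_20 (5T3, order 20), A_5 (5T4, order 60) or S_5 (5T5, order 120). The discriminant of f is 67108864000000 = 8192000^2, a perfect square, so G is contained in A_5. The transitive groups of degree 5 contained in A_5 are: C_5 (5T1, order 5), D_5 (5T2, order 10), A_5 (5T4, order 60). By Dedekind's theorem, for a prime p not dividing disc(f) the degrees of the irreducible factors of f mod p form the cycle type of an element of G. Factoring f modulo the 23 such primes p <= 97 (skipping 2, 5, which divide the discriminant), each new pattern first appears at: mod 3: f = (x)(x^2 + x + 2)(x^2 + 2x + 2), pattern 2+2+1; mod 7: f = (x^5 + 4x + 6), pattern 5. No other pattern occurs in this range, so the set of observed cycle types is {2+2+1, 5}. The candidates containing elements of all these cycle types are D_5 (5T2) of order 10, A_5 (5T4) of order 60; the others are excluded. The observed types are precisely the cycle types that occur in D_5 (5T2) (apart from the identity). Each of the other remaining candidates has further cycle types, and by the Chebotarev density theorem the matching factorization patterns would occur for a proportion of primes equal to their share of the group: A_5 (5T4) additionally contains elements of type 3+1+1 (20 of its 60 elements, about 33% of primes). None of the 23 primes tested shows any such pattern (for each of these groups the chance of that is below 10^-4), which rules them out. Hence G = D_5 (5T2), of order 10. The Galois group D_5 (5T2) has order 10, so the splitting field has degree 10 over Q.

10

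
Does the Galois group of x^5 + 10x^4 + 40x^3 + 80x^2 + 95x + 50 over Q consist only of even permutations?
No

The polynomial is irreducible of degree 5 over Q. Its discriminant is 259200000, which is not a perfect square. A Galois group lies in the alternating group exactly when the discriminant is a square in Q, so the Galois group (F_20) is not contained in A_5.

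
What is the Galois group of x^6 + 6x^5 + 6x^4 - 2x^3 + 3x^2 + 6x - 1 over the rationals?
The polynomial f is an irreducible sextic over Q, so G = Gal(f/Q) is one of the 16 transitive subgroups 6T1, ..., 6T16 of S_6. The discriminant of f is -151585344, which is not a perfect square, so G is not contained in A_6. The transitive groups of degree 6 not contained in A_6 are: C_6 (6T1, order 6), S_3 (6T2, order 6), D_6 (6T3, order 12), C_3 x S_3 (6T5, order 18), A_4 x C_2 (6T6, order 24), S_4 (6T8, order 24), S_3 x S_3 (6T9, order 36), S_4 x C_2 (6T11, order 48), (S_3 x S_3) : C_2 (6T13, order 72), PGL(2,5) (6T14, order 120), S_6 (6T16, order 720). By Dedekind's theorem, for a prime p not dividing disc(f) the degrees of the irreducible factors of f mod p form the cycle type of an element of G. Factoring f modulo the 33 such primes p <= 151 (skipping 2, 3, 19, which divide the discriminant), each new pattern first appears at: mod 5: f = (x^3 + 2x^2 + 4x + 2)(x^3 + 4x^2 + 4x + 2), pattern 3+3; mod 7: f = (x^6 + 6x^5 + 6x^4 + 5x^3 + 3x^2 + 6x + 6), pattern 6; mod 17: f = (x + 2)(x + 6)(x^2 + 5x + 8)(x^2 + 10x + 3), pattern 2+2+1+1; mod 71: f = (x^2 + 34x + 59)(x^2 + 52x + 11)(x^2 + 62x + 7), pattern 2+2+2; mod 107: f = (x + 17)(x + 29)(x + 65)(x + 93)(x^2 + 16x + 56), pattern 2+1+1+1+1. No other pattern occurs in this range, so the set of observed cycle types is {3+3, 6, 2+2+1+1, 2+2+2, 2+1+1+1+1}. The candidates containing elements of all these cycle types are A_4 x C_2 (6T6) of order 24, S_4 x C_2 (6T11) of order 48, (S_3 x S_3) : C_2 (6T13) of order 72, S_6 (6T16) of order 720; the others are excluded. The observed types are precisely the cycle types that occur in A_4 x C_2 (6T6) (apart from the identity). Each of the other remaining candidates has further cycle types, and by the Chebotarev density theorem the matching factorization patterns would occur for a proportion of primes equal to their share of the group: S_4 x C_2 (6T11) additionally contains elements of type 4+2, 4+1+1 (12 of its 48 elements, about 25% of primes); (S_3 x S_3) : C_2 (6T13) additionally contains elements of type 4+2, 3+2+1, 3+1+1+1 (34 of its 72 elements, about 47% of primes); S_6 (6T16) additionally contains elements of type 5+1, 4+2, 4+1+1, 3+2+1, 3+1+1+1 (484 of its 720 elements, about 67% of primes). None of the 33 primes tested shows any such pattern (for each of these groups the chance of that is below 10^-4), which rules them out. Hence G = A_4 x C_2 (6T6), of order 24.

6T6: A_4 x C_2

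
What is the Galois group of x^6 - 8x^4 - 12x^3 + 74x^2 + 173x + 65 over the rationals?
6T16: S_6

The polynomial f is an irreducible sextic over Q, so G = Gal(f/Q) is one of the 16 transitive subgroups 6T1, ..., 6T16 of S_6. The discriminant of f is 7022610730188869, which is not a perfect square, so G is not contained in A_6. The transitive groups of degree 6 not contained in A_6 are: C_6 (6T1, order 6), S_3 (6T2, order 6), D_6 (6T3, order 12), C_3 x S_3 (6T5, order 18), A_4 x C_2 (6T6, order 24), S_4 (6T8, order 24), S_3 x S_3 (6T9, order 36), S_4 x C_2 (6T11, order 48), (S_3 x S_3) : C_2 (6T13, order 72), PGL(2,5) (6T14, order 120), S_6 (6T16, order 720). By Dedekind's theorem, for a prime p not dividing disc(f) the degrees of the irreducible factors of f mod p form the cycle type of an element of G. Factoring f modulo the 4 such primes p <= 7, each new pattern first appears at: mod 2: f = (x^6 + x + 1), pattern 6; mod 5: f = (x)(x^5 + 2x^3 + 3x^2 + 4x + 3), pattern 5+1; mod 7: f = (x^2 + x + 6)(x^4 + 6x^3 + x^2 + 5), pattern 4+2. No other pattern occurs in this range, so the set of observed cycle types is {6, 5+1, 4+2}. Among the candidates above, the only group containing elements of all these cycle types is S_6 (6T16); every other candidate lacks at least one of them. Hence G = S_6 (6T16), of order 720.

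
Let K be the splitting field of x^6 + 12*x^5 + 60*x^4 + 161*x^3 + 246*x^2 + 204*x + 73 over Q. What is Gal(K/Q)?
C_6 (order 6)

The polynomial f is an irreducible sextic over Q, so G = Gal(f/Q) is one of the 16 transitive subgroups 6T1, ..., 6T16 of S_6. The discriminant of f is -19683, which is not a perfect square, so G is not contained in A_6. The transitive groups of degree 6 not contained in A_6 are: C_6 (6T1, order 6), S_3 (6T2, order 6), D_6 (6T3, order 12), C_3 x S_3 (6T5, order 18), A_4 x C_2 (6T6, order 24), S_4 (6T8, order 24), S_3 x S_3 (6T9, order 36), S_4 x C_2 (6T11, order 48), (S_3 x S_3) : C_2 (6T13, order 72), PGL(2,5) (6T14, order 120), S_6 (6T16, order 720). By Dedekind's theorem, for a prime p not dividing disc(f) the degrees of the irreducible factors of f mod p form the cycle type of an element of G. Factoring f modulo the 37 such primes p <= 163 (skipping 3, which divides the discriminant), each new pattern first appears at: mod 2: f = (x^6 + x^3 + 1), pattern 6; mod 7: f = (x^3 + 6x^2 + 5x + 4)(x^3 + 6x^2 + 5x + 6), pattern 3+3; mod 17: f = (x^2 + 7x + 11)(x^2 + 8x + 13)(x^2 + 14x + 8), pattern 2+2+2; mod 19: f = (x + 4)(x + 5)(x + 12)(x + 15)(x + 16)(x + 17), pattern 1+1+1+1+1+1. No other pattern occurs in this range, so the set of observed cycle types is {6, 3+3, 2+2+2, 1+1+1+1+1+1}. The candidates containing elements of all these cycle types are C_6 (6T1) of order 6, D_6 (6T3) of order 12, C_3 x S_3 (6T5) of order 18, A_4 x C_2 (6T6) of order 24, S_3 x S_3 (6T9) of order 36, S_4 x C_2 (6T11) of order 48, (S_3 x S_3) : C_2 (6T13) of order 72, PGL(2,5) (6T14) of order 120, S_6 (6T16) of order 720; the others are excluded. The observed types are precisely the cycle types that occur in C_6 (6T1). Each of the other remaining candidates has further cycle types, and by the Chebotarev density theorem the matching factorization patterns would occur for a proportion of primes equal to their share of the group: D_6 (6T3) additionally contains elements of type 2+2+1+1 (3 of its 12 elements, about 25% of primes); C_3 x S_3 (6T5) additionally contains elements of type 3+1+1+1 (4 of its 18 elements, about 22% of primes); A_4 x C_2 (6T6) additionally contains elements of type 2+2+1+1, 2+1+1+1+1 (6 of its 24 elements, about 25% of primes); S_3 x S_3 (6T9) additionally contains elements of type 3+1+1+1, 2+2+1+1 (13 of its 36 elements, about 36% of primes); S_4 x C_2 (6T11) additionally contains elements of type 4+2, 4+1+1, 2+2+1+1, 2+1+1+1+1 (24 of its 48 elements, about 50% of primes); (S_3 x S_3) : C_2 (6T13) additionally contains elements of type 4+2, 3+2+1, 3+1+1+1, 2+2+1+1, 2+1+1+1+1 (49 of its 72 elements, about 68% of primes); PGL(2,5) (6T14) additionally contains elements of type 5+1, 4+1+1, 2+2+1+1 (69 of its 120 elements, about 58% of primes); S_6 (6T16) additionally contains elements of type 5+1, 4+2, 4+1+1, 3+2+1, 3+1+1+1, 2+2+1+1, 2+1+1+1+1 (544 of its 720 elements, about 76% of primes). None of the 37 primes tested shows any such pattern (for each of these groups the chance of that is below 10^-4), which rules them out. Hence G = C_6 (6T1), of order 6.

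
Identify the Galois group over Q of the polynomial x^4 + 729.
The polynomial is an irreducible quartic over Q and its discriminant is 99179645184 = 314928^2, a perfect square, so the Galois group is contained in A_4. The resolvent cubic y^3 - 2916*y splits completely over Q, which gives the Klein four-group V_4.

4T2: V_4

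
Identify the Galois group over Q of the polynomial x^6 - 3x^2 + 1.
A_4 x C_2 (order 24)

The polynomial f is an irreducible sextic over Q, so G = Gal(f/Q) is one of the 16 transitive subgroups 6T1, ..., 6T16 of S_6. The discriminant of f is -419904, which is not a perfect square, so G is not contained in A_6. The transitive groups of degree 6 not contained in A_6 are: C_6 (6T1, order 6), S_3 (6T2, order 6), D_6 (6T3, order 12), C_3 x S_3 (6T5, order 18), A_4 x C_2 (6T6, order 24), S_4 (6T8, order 24), S_3 x S_3 (6T9, order 36), S_4 x C_2 (6T11, order 48), (S_3 x S_3) : C_2 (6T13, order 72), PGL(2,5) (6T14, order 120), S_6 (6T16, order 720). By Dedekind's theorem, for a prime p not dividing disc(f) the degrees of the irreducible factors of f mod p form the cycle type of an element of G. Factoring f modulo the 33 such primes p <= 149 (skipping 2, 3, which divide the discriminant), each new pattern first appears at: mod 5: f = (x^3 + 2x^2 + 2x + 3)(x^3 + 3x^2 + 2x + 2), pattern 3+3; mod 7: f = (x^6 + 4x^2 + 1), pattern 6; mod 17: f = (x + 8)(x + 9)(x^2 + 3)(x^2 + 10), pattern 2+2+1+1; mod 19: f = (x + 3)(x + 8)(x + 11)(x + 16)(x^2 + 16), pattern 2+1+1+1+1; mod 71: f = (x^2 + 16)(x^2 + 25)(x^2 + 30), pattern 2+2+2. No other pattern occurs in this range, so the set of observed cycle types is {3+3, 6, 2+2+1+1, 2+1+1+1+1, 2+2+2}. The candidates containing elements of all these cycle types are A_4 x C_2 (6T6) of order 24, S_4 x C_2 (6T11) of order 48, (S_3 x S_3) : C_2 (6T13) of order 72, S_6 (6T16) of order 720; the others are excluded. The observed types are precisely the cycle types that occur in A_4 x C_2 (6T6) (apart from the identity). Each of the other remaining candidates has further cycle types, and by the Chebotarev density theorem the matching factorization patterns would occur for a proportion of primes equal to their share of the group: S_4 x C_2 (6T11) additionally contains elements of type 4+2, 4+1+1 (12 of its 48 elements, about 25% of primes); (S_3 x S_3) : C_2 (6T13) additionally contains elements of type 4+2, 3+2+1, 3+1+1+1 (34 of its 72 elements, about 47% of primes); S_6 (6T16) additionally contains elements of type 5+1, 4+2, 4+1+1, 3+2+1, 3+1+1+1 (484 of its 720 elements, about 67% of primes). None of the 33 primes tested shows any such pattern (for each of these groups the chance of that is below 10^-4), which rules them out. Hence G = A_4 x C_2 (6T6), of order 24.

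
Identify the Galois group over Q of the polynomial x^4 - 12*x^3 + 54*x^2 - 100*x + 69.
A_4, the alternating group on 4 letters

The polynomial is an irreducible quartic over Q and its discriminant is 331776 = 576^2, a perfect square, so the Galois group is contained in A_4. The resolvent cubic y^3 - 54*y^2 + 924*y - 5032 is irreducible over Q. An irreducible resolvent with square discriminant gives A_4.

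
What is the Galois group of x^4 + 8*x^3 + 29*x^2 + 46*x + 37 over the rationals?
The polynomial is an irreducible quartic over Q and its discriminant is 435600 = 660^2, a perfect square, so the Galois group is contained in A_4. The resolvent cubic y^3 - 29*y^2 + 220*y - 192 splits completely over Q, which gives the Klein four-group V_4.

4T2: V_4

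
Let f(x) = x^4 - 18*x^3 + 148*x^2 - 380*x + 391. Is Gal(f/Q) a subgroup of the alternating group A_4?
The polynomial is irreducible of degree 4 over Q. Its discriminant is 23004614864, which is not a perfect square. A Galois group lies in the alternating group exactly when the discriminant is a square in Q, so the Galois group (S_4) is not contained in A_4.

No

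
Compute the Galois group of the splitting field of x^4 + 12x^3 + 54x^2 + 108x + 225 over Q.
V_4 (also written V4)

The polynomial is an irreducible quartic over Q and its discriminant is 764411904 = 27648^2, a perfect square, so the Galois group is contained in A_4. The resolvent cubic y^3 - 54*y^2 + 396*y + 4536 splits completely over Q, which gives the Klein four-group V_4.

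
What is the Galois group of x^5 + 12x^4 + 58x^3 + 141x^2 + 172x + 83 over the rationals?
The polynomial f is an irreducible quintic over Q, so G = Gal(f/Q) is a transitive subgroup of S_5: one of C_5 (5T1, order 5), D_5 (5T2, order 10), F_20 (5T3, order 20), A_5 (5T4, order 60) or S_5 (5T5, order 120). The discriminant of f is 2209 = 47^2, a perfect square, so G is contained in A_5. The transitive groups of degree 5 contained in A_5 are: C_5 (5T1, order 5), D_5 (5T2, order 10), A_5 (5T4, order 60). By Dedekind's theorem, for a prime p not dividing disc(f) the degrees of the irreducible factors of f mod p form the cycle type of an element of G. Factoring f modulo the 23 such primes p <= 89 (skipping 47, which divides the discriminant), each new pattern first appears at: mod 2: f = (x^5 + x^2 + 1), pattern 5; mod 5: f = (x + 1)(x^2 + 2x + 3)(x^2 + 4x + 1), pattern 2+2+1; mod 83: f = (x)(x + 56)(x + 62)(x + 70)(x + 73), pattern 1+1+1+1+1. No other pattern occurs in this range, so the set of observed cycle types is {5, 2+2+1, 1+1+1+1+1}. The candidates containing elements of all these cycle types are D_5 (5T2) of order 10, A_5 (5T4) of order 60; the others are excluded. The observed types are precisely the cycle types that occur in D_5 (5T2). Each of the other remaining candidates has further cycle types, and by the Chebotarev density theorem the matching factorization patterns would occur for a proportion of primes equal to their share of the group: A_5 (5T4) additionally contains elements of type 3+1+1 (20 of its 60 elements, about 33% of primes). None of the 23 primes tested shows any such pattern (for each of these groups the chance of that is below 10^-4), which rules them out. Hence G = D_5 (5T2), of order 10.

D_5, the dihedral group of order 10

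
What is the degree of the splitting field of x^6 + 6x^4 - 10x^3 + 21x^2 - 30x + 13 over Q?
120

The degree of the splitting field over Q equals the order of the Galois group, so first determine the group. The polynomial f is an irreducible sextic over Q, so G = Gal(f/Q) is one of the 16 transitive subgroups 6T1, ..., 6T16 of S_6. The discriminant of f is -1024192512, which is not a perfect square, so G is not contained in A_6. The transitive groups of degree 6 not contained in A_6 are: C_6 (6T1, order 6), S_3 (6T2, order 6), D_6 (6T3, order 12), C_3 x S_3 (6T5, order 18), A_4 x C_2 (6T6, order 24), S_4 (6T8, order 24), S_3 x S_3 (6T9, order 36), S_4 x C_2 (6T11, order 48), (S_3 x S_3) : C_2 (6T13, order 72), PGL(2,5) (6T14, order 120), S_6 (6T16, order 720). By Dedekind's theorem, for a prime p not dividing disc(f) the degrees of the irreducible factors of f mod p form the cycle type of an element of G. Factoring f modulo the 21 such primes p <= 89 (skipping 2, 3, 7, which divide the discriminant), each new pattern first appears at: mod 5: f = (x^6 + x^4 + x^2 + 3), pattern 6; mod 11: f = (x + 6)(x^5 + 5x^4 + 9x^3 + 2x^2 + 9x + 4), pattern 5+1; mod 13: f = (x)(x + 11)(x^4 + 2x^3 + 10x^2 + 10x + 2), pattern 4+1+1; mod 23: f = (x + 13)(x + 19)(x^2 + 3)(x^2 + 14x + 21), pattern 2+2+1+1; mod 43: f = (x^3 + 19x^2 + 39x + 23)(x^3 + 24x^2 + 27x + 23), pattern 3+3; mod 61: f = (x^2 + 3x + 18)(x^2 + 16x + 35)(x^2 + 42x + 22), pattern 2+2+2. No other pattern occurs in this range, so the set of observed cycle types is {6, 5+1, 4+1+1, 2+2+1+1, 3+3, 2+2+2}. The candidates containing elements of all these cycle types are PGL(2,5) (6T14) of order 120, S_6 (6T16) of order 720; the others are excluded. The observed types are precisely the cycle types that occur in PGL(2,5) (6T14) (apart from the identity). Each of the other remaining candidates has further cycle types, and by the Chebotarev density theorem the matching factorization patterns would occur for a proportion of primes equal to their share of the group: S_6 (6T16) additionally contains elements of type 4+2, 3+2+1, 3+1+1+1, 2+1+1+1+1 (265 of its 720 elements, about 37% of primes). None of the 21 primes tested shows any such pattern (for each of these groups the chance of that is below 10^-4), which rules them out. Hence G = PGL(2,5) (6T14), of order 120. The Galois group PGL(2,5) (6T14) has order 120, so the splitting field has degree 120 over Q.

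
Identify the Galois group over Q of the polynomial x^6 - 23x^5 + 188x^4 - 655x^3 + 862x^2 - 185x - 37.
The polynomial f is an irreducible sextic over Q, so G = Gal(f/Q) is one of the 16 transitive subgroups 6T1, ..., 6T16 of S_6. The discriminant of f is 2185134456370000, which is not a perfect square, so G is not contained in A_6. The transitive groups of degree 6 not contained in A_6 are: C_6 (6T1, order 6), S_3 (6T2, order 6), D_6 (6T3, order 12), C_3 x S_3 (6T5, order 18), A_4 x C_2 (6T6, order 24), S_4 (6T8, order 24), S_3 x S_3 (6T9, order 36), S_4 x C_2 (6T11, order 48), (S_3 x S_3) : C_2 (6T13, order 72), PGL(2,5) (6T14, order 120), S_6 (6T16, order 720). By Dedekind's theorem, for a prime p not dividing disc(f) the degrees of the irreducible factors of f mod p form the cycle type of an element of G. Factoring f modulo the 23 such primes p <= 107 (skipping 2, 5, 31, 37, 67, which divide the discriminant), each new pattern first appears at: mod 3: f = (x^3 + 2x + 1)(x^3 + x^2 + 2), pattern 3+3; mod 13: f = (x^2 + 2x + 12)(x^2 + 5x + 1)(x^2 + 9x + 11), pattern 2+2+2; mod 107: f = (x + 7)(x + 17)(x + 45)(x + 68)(x + 80)(x + 81), pattern 1+1+1+1+1+1. No other pattern occurs in this range, so the set of observed cycle types is {3+3, 2+2+2, 1+1+1+1+1+1}. The candidates containing elements of all these cycle types are C_6 (6T1) of order 6, S_3 (6T2) of order 6, D_6 (6T3) of order 12, C_3 x S_3 (6T5) of order 18, A_4 x C_2 (6T6) of order 24, S_4 (6T8) of order 24, S_3 x S_3 (6T9) of order 36, S_4 x C_2 (6T11) of order 48, (S_3 x S_3) : C_2 (6T13) of order 72, PGL(2,5) (6T14) of order 120, S_6 (6T16) of order 720; the others are excluded. The observed types are precisely the cycle types that occur in S_3 (6T2). Each of the other remaining candidates has further cycle types, and by the Chebotarev density theorem the matching factorization patterns would occur for a proportion of primes equal to their share of the group: C_6 (6T1) additionally contains elements of type 6 (2 of its 6 elements, about 33% of primes); D_6 (6T3) additionally contains elements of type 6, 2+2+1+1 (5 of its 12 elements, about 42% of primes); C_3 x S_3 (6T5) additionally contains elements of type 6, 3+1+1+1 (10 of its 18 elements, about 56% of primes); A_4 x C_2 (6T6) additionally contains elements of type 6, 2+2+1+1, 2+1+1+1+1 (14 of its 24 elements, about 58% of primes); S_4 (6T8) additionally contains elements of type 4+1+1, 2+2+1+1 (9 of its 24 elements, about 38% of primes); S_3 x S_3 (6T9) additionally contains elements of type 6, 3+1+1+1, 2+2+1+1 (25 of its 36 elements, about 69% of primes); S_4 x C_2 (6T11) additionally contains elements of type 6, 4+2, 4+1+1, 2+2+1+1, 2+1+1+1+1 (32 of its 48 elements, about 67% of primes); (S_3 x S_3) : C_2 (6T13) additionally contains elements of type 6, 4+2, 3+2+1, 3+1+1+1, 2+2+1+1, 2+1+1+1+1 (61 of its 72 elements, about 85% of primes); PGL(2,5) (6T14) additionally contains elements of type 6, 5+1, 4+1+1, 2+2+1+1 (89 of its 120 elements, about 74% of primes); S_6 (6T16) additionally contains elements of type 6, 5+1, 4+2, 4+1+1, 3+2+1, 3+1+1+1, 2+2+1+1, 2+1+1+1+1 (664 of its 720 elements, about 92% of primes). None of the 23 primes tested shows any such pattern (for each of these groups the chance of that is below 10^-4), which rules them out. Hence G = S_3 (6T2), of order 6.

S_3 (also written S3)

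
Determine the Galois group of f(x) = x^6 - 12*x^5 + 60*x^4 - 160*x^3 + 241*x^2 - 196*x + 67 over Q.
S_4 (also written S4+)

The polynomial f is an irreducible sextic over Q, so G = Gal(f/Q) is one of the 16 transitive subgroups 6T1, ..., 6T16 of S_6. The discriminant of f is 61504 = 248^2, a perfect square, so G is contained in A_6. The transitive groups of degree 6 contained in A_6 are: A_4 (6T4, order 12), S_4 (6T7, order 24), (C_3 x C_3) : C_4 (6T10, order 36), PSL(2,5) (6T12, order 60), A_6 (6T15, order 360). By Dedekind's theorem, for a prime p not dividing disc(f) the degrees of the irreducible factors of f mod p form the cycle type of an element of G. Factoring f modulo the 79 such primes p <= 419 (skipping 2, 31, which divide the discriminant), each new pattern first appears at: mod 3: f = (x^2 + 2x + 2)(x^4 + x^3 + 2x^2 + 2x + 2), pattern 4+2; mod 5: f = (x^3 + x + 4)(x^3 + 3x^2 + 4x + 3), pattern 3+3; mod 11: f = (x + 1)(x + 6)(x^2 + 3)(x^2 + 3x + 8), pattern 2+2+1+1; mod 67: f = (x)(x + 1)(x + 9)(x + 54)(x + 62)(x + 63), pattern 1+1+1+1+1+1. No other pattern occurs in this range, so the set of observed cycle types is {4+2, 3+3, 2+2+1+1, 1+1+1+1+1+1}. The candidates containing elements of all these cycle types are S_4 (6T7) of order 24, (C_3 x C_3) : C_4 (6T10) of order 36, A_6 (6T15) of order 360; the others are excluded. The observed types are precisely the cycle types that occur in S_4 (6T7). Each of the other remaining candidates has further cycle types, and by the Chebotarev density theorem the matching factorization patterns would occur for a proportion of primes equal to their share of the group: (C_3 x C_3) : C_4 (6T10) additionally contains elements of type 3+1+1+1 (4 of its 36 elements, about 11% of primes); A_6 (6T15) additionally contains elements of type 5+1, 3+1+1+1 (184 of its 360 elements, about 51% of primes). None of the 79 primes tested shows any such pattern (for each of these groups the chance of that is below 10^-4), which rules them out. Hence G = S_4 (6T7), of order 24.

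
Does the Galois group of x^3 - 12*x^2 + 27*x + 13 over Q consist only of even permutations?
The polynomial is irreducible of degree 3 over Q. Its discriminant is 35721 = 189^2, a perfect square. A Galois group lies in the alternating group exactly when the discriminant is a square in Q, so the Galois group (C_3) is contained in A_3.

Yes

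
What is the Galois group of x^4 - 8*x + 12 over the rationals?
The polynomial is an irreducible quartic over Q and its discriminant is 331776 = 576^2, a perfect square, so the Galois group is contained in A_4. The resolvent cubic y^3 - 48*y - 64 is irreducible over Q. An irreducible resolvent with square discriminant gives A_4.

4T4: A_4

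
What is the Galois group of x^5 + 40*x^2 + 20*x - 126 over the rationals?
The polynomial f is an irreducible quintic over Q, so G = Gal(f/Q) is a transitive subgroup of S_5: one of C_5 (5T1, order 5), D_5 (5T2, order 10), F_20 (5T3, order 20), A_5 (5T4, order 60) or S_5 (5T5, order 120). The discriminant of f is 574944050000, which is not a perfect square, so G is not contained in A_5. The transitive groups of degree 5 not contained in A_5 are: F_20 (5T3, order 20), S_5 (5T5, order 120). By Dedekind's theorem, for a prime p not dividing disc(f) the degrees of the irreducible factors of f mod p form the cycle type of an element of G. Factoring f modulo the 18 such primes p <= 71 (skipping 2, 5, which divide the discriminant), each new pattern first appears at: mod 3: f = (x)(x^4 + x + 2), pattern 4+1; mod 11: f = (x^5 + 7x^2 + 9x + 6), pattern 5; mod 19: f = (x + 2)(x^2 + 6x + 1)(x^2 + 11x + 13), pattern 2+2+1. No other pattern occurs in this range, so the set of observed cycle types is {4+1, 5, 2+2+1}. The candidates containing elements of all these cycle types are F_20 (5T3) of order 20, S_5 (5T5) of order 120; the others are excluded. The observed types are precisely the cycle types that occur in F_20 (5T3) (apart from the identity). Each of the other remaining candidates has further cycle types, and by the Chebotarev density theorem the matching factorization patterns would occur for a proportion of primes equal to their share of the group: S_5 (5T5) additionally contains elements of type 3+2, 3+1+1, 2+1+1+1 (50 of its 120 elements, about 42% of primes). None of the 18 primes tested shows any such pattern (for each of these groups the chance of that is below 10^-4), which rules them out. Hence G = F_20 (5T3), of order 20.

F_20, the Frobenius group of order 20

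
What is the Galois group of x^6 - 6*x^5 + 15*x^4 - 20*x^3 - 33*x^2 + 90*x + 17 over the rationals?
The polynomial f is an irreducible sextic over Q, so G = Gal(f/Q) is one of the 16 transitive subgroups 6T1, ..., 6T16 of S_6. The discriminant of f is -450868486864896, which is not a perfect square, so G is not contained in A_6. The transitive groups of degree 6 not contained in A_6 are: C_6 (6T1, order 6), S_3 (6T2, order 6), D_6 (6T3, order 12), C_3 x S_3 (6T5, order 18), A_4 x C_2 (6T6, order 24), S_4 (6T8, order 24), S_3 x S_3 (6T9, order 36), S_4 x C_2 (6T11, order 48), (S_3 x S_3) : C_2 (6T13, order 72), PGL(2,5) (6T14, order 120), S_6 (6T16, order 720). By Dedekind's theorem, for a prime p not dividing disc(f) the degrees of the irreducible factors of f mod p form the cycle type of an element of G. Factoring f modulo the 33 such primes p <= 149 (skipping 2, 3, which divide the discriminant), each new pattern first appears at: mod 5: f = (x^3 + x^2 + 3x + 4)(x^3 + 3x^2 + 4x + 3), pattern 3+3; mod 7: f = (x^6 + x^5 + x^4 + x^3 + 2x^2 + 6x + 3), pattern 6; mod 17: f = (x)(x + 15)(x^2 + 15x + 7)(x^2 + 15x + 13), pattern 2+2+1+1; mod 19: f = (x + 2)(x + 5)(x + 12)(x + 15)(x^2 + 17x + 8), pattern 2+1+1+1+1; mod 71: f = (x^2 + 69x + 30)(x^2 + 69x + 50)(x^2 + 69x + 65), pattern 2+2+2. No other pattern occurs in this range, so the set of observed cycle types is {3+3, 6, 2+2+1+1, 2+1+1+1+1, 2+2+2}. The candidates containing elements of all these cycle types are A_4 x C_2 (6T6) of order 24, S_4 x C_2 (6T11) of order 48, (S_3 x S_3) : C_2 (6T13) of order 72, S_6 (6T16) of order 720; the others are excluded. The observed types are precisely the cycle types that occur in A_4 x C_2 (6T6) (apart from the identity). Each of the other remaining candidates has further cycle types, and by the Chebotarev density theorem the matching factorization patterns would occur for a proportion of primes equal to their share of the group: S_4 x C_2 (6T11) additionally contains elements of type 4+2, 4+1+1 (12 of its 48 elements, about 25% of primes); (S_3 x S_3) : C_2 (6T13) additionally contains elements of type 4+2, 3+2+1, 3+1+1+1 (34 of its 72 elements, about 47% of primes); S_6 (6T16) additionally contains elements of type 5+1, 4+2, 4+1+1, 3+2+1, 3+1+1+1 (484 of its 720 elements, about 67% of primes). None of the 33 primes tested shows any such pattern (for each of these groups the chance of that is below 10^-4), which rules them out. Hence G = A_4 x C_2 (6T6), of order 24.

A_4 x C_2 (order 24)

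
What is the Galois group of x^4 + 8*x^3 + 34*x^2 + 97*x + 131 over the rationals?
C_4

The polynomial is an irreducible quartic over Q and its discriminant is 9453125, which is not a perfect square, so the Galois group is not contained in A_4. The resolvent cubic y^3 - 34*y^2 + 252*y + 23 has exactly one rational root, so the Galois group is C_4 or D_4. The quartic becomes reducible over Q(sqrt(disc)), so the group is C_4.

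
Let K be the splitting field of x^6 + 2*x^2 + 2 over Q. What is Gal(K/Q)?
The polynomial f is an irreducible sextic over Q, so G = Gal(f/Q) is one of the 16 transitive subgroups 6T1, ..., 6T16 of S_6. The discriminant of f is -2508800, which is not a perfect square, so G is not contained in A_6. The transitive groups of degree 6 not contained in A_6 are: C_6 (6T1, order 6), S_3 (6T2, order 6), D_6 (6T3, order 12), C_3 x S_3 (6T5, order 18), A_4 x C_2 (6T6, order 24), S_4 (6T8, order 24), S_3 x S_3 (6T9, order 36), S_4 x C_2 (6T11, order 48), (S_3 x S_3) : C_2 (6T13, order 72), PGL(2,5) (6T14, order 120), S_6 (6T16, order 720). By Dedekind's theorem, for a prime p not dividing disc(f) the degrees of the irreducible factors of f mod p form the cycle type of an element of G. Factoring f modulo the 17 such primes p <= 71 (skipping 2, 5, 7, which divide the discriminant), each new pattern first appears at: mod 3: f = (x^3 + x^2 + 2x + 1)(x^3 + 2x^2 + 2x + 2), pattern 3+3; mod 13: f = (x^6 + 2x^2 + 2), pattern 6; mod 19: f = (x^2 + 5)(x^4 + 14x^2 + 8), pattern 4+2; mod 23: f = (x + 11)(x + 12)(x^4 + 6x^2 + 15), pattern 4+1+1; mod 53: f = (x^2 + 45)(x^2 + 11x + 38)(x^2 + 42x + 38), pattern 2+2+2; mod 59: f = (x + 4)(x + 55)(x^2 + 5x + 50)(x^2 + 54x + 50), pattern 2+2+1+1; mod 71: f = (x + 8)(x + 11)(x + 60)(x + 63)(x^2 + 43), pattern 2+1+1+1+1. No other pattern occurs in this range, so the set of observed cycle types is {3+3, 6, 4+2, 4+1+1, 2+2+2, 2+2+1+1, 2+1+1+1+1}. The candidates containing elements of all these cycle types are S_4 x C_2 (6T11) of order 48, S_6 (6T16) of order 720; the others are excluded. The observed types are precisely the cycle types that occur in S_4 x C_2 (6T11) (apart from the identity). Each of the other remaining candidates has further cycle types, and by the Chebotarev density theorem the matching factorization patterns would occur for a proportion of primes equal to their share of the group: S_6 (6T16) additionally contains elements of type 5+1, 3+2+1, 3+1+1+1 (304 of its 720 elements, about 42% of primes). None of the 17 primes tested shows any such pattern (for each of these groups the chance of that is below 10^-4), which rules them out. Hence G = S_4 x C_2 (6T11), of order 48.

S_4 x C_2 (order 48)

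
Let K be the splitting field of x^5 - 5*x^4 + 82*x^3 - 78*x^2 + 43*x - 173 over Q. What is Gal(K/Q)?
5T5: S_5

The polynomial f is an irreducible quintic over Q, so G = Gal(f/Q) is a transitive subgroup of S_5: one of C_5 (5T1, order 5), D_5 (5T2, order 10), F_20 (5T3, order 20), A_5 (5T4, order 60) or S_5 (5T5, order 120). The discriminant of f is 7394549024955472, which is not a perfect square, so G is not contained in A_5. The transitive groups of degree 5 not contained in A_5 are: F_20 (5T3, order 20), S_5 (5T5, order 120). By Dedekind's theorem, for a prime p not dividing disc(f) the degrees of the irreducible factors of f mod p form the cycle type of an element of G. Factoring f modulo the 5 such primes p <= 13 (skipping 2, which divides the discriminant), each new pattern first appears at: mod 3: f = (x^5 + x^4 + x^3 + x + 1), pattern 5; mod 5: f = (x + 4)(x^4 + x^3 + 3x^2 + 3), pattern 4+1; mod 13: f = (x + 2)(x + 12)(x^3 + 7x^2 + 12x + 2), pattern 3+1+1. No other pattern occurs in this range, so the set of observed cycle types is {5, 4+1, 3+1+1}. Among the candidates above, the only group containing elements of all these cycle types is S_5 (5T5) — F_20 (5T3) lacks at least one of them. Hence G = S_5 (5T5), of order 120.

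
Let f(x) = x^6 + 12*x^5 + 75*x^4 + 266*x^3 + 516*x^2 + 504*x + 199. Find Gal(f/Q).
PGL(2,5)

The polynomial f is an irreducible sextic over Q, so G = Gal(f/Q) is one of the 16 transitive subgroups 6T1, ..., 6T16 of S_6. The discriminant of f is -5217636731328, which is not a perfect square, so G is not contained in A_6. The transitive groups of degree 6 not contained in A_6 are: C_6 (6T1, order 6), S_3 (6T2, order 6), D_6 (6T3, order 12), C_3 x S_3 (6T5, order 18), A_4 x C_2 (6T6, order 24), S_4 (6T8, order 24), S_3 x S_3 (6T9, order 36), S_4 x C_2 (6T11, order 48), (S_3 x S_3) : C_2 (6T13, order 72), PGL(2,5) (6T14, order 120), S_6 (6T16, order 720). By Dedekind's theorem, for a prime p not dividing disc(f) the degrees of the irreducible factors of f mod p form the cycle type of an element of G. Factoring f modulo the 21 such primes p <= 89 (skipping 2, 3, 7, which divide the discriminant), each new pattern first appears at: mod 5: f = (x^6 + 2x^5 + x^3 + x^2 + 4x + 4), pattern 6; mod 11: f = (x + 10)(x^5 + 2x^4 + 2x^2 + x + 10), pattern 5+1; mod 13: f = (x + 10)(x + 12)(x^4 + 3x^3 + 6x^2 + 8x + 10), pattern 4+1+1; mod 23: f = (x + 12)(x + 14)(x^2 + 10x + 14)(x^2 + 22x + 14), pattern 2+2+1+1; mod 43: f = (x^3 + x^2 + 23x + 16)(x^3 + 11x^2 + 41x + 42), pattern 3+3; mod 61: f = (x^2 + 25x + 25)(x^2 + 49x + 30)(x^2 + 60x + 28), pattern 2+2+2. No other pattern occurs in this range, so the set of observed cycle types is {6, 5+1, 4+1+1, 2+2+1+1, 3+3, 2+2+2}. The candidates containing elements of all these cycle types are PGL(2,5) (6T14) of order 120, S_6 (6T16) of order 720; the others are excluded. The observed types are precisely the cycle types that occur in PGL(2,5) (6T14) (apart from the identity). Each of the other remaining candidates has further cycle types, and by the Chebotarev density theorem the matching factorization patterns would occur for a proportion of primes equal to their share of the group: S_6 (6T16) additionally contains elements of type 4+2, 3+2+1, 3+1+1+1, 2+1+1+1+1 (265 of its 720 elements, about 37% of primes). None of the 21 primes tested shows any such pattern (for each of these groups the chance of that is below 10^-4), which rules them out. Hence G = PGL(2,5) (6T14), of order 120.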